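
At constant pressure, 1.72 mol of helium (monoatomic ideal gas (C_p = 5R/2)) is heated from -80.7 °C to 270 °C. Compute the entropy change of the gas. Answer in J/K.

In kelvin: T₁ = 192.45 K, T₂ = 543.15 K. At constant pressure, ΔS = nC_p ln(T₂/T₁) with C_p = 5R/2 = 20.79 J mol⁻¹ K⁻¹.
ΔS = 1.72 × 20.79 × ln(543.15/192.45) = 37.1 J/K.

ΔS = 37.1 J/K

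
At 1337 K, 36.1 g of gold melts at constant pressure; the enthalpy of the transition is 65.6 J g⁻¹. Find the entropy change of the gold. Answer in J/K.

ΔS = 1.77 J/K

Heat absorbed by the substance: Q = mL = 36.1 × 65.6 = 2368.16 J.
At constant T, ΔS = Q_rev/T = 2368.16 / 1337 = 1.77 J/K.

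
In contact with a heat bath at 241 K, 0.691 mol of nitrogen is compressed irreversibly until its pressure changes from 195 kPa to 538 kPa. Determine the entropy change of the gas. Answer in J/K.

ΔS_gas = -5.83 J/K

Entropy is a state function, so ΔS_gas depends only on the end states.
For an isothermal ideal gas ΔS_gas = nR ln(P₁/P₂) = 0.691 × 8.314 × ln(195/538) = -5.83 J/K.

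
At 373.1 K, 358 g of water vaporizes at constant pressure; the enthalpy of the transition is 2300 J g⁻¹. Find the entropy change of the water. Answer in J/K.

ΔS = 2210 J/K

Heat absorbed by the substance: Q = mL = 358 × 2300 = 823400 J.
At constant T, ΔS = Q_rev/T = 823400 / 373.1 = 2210 J/K.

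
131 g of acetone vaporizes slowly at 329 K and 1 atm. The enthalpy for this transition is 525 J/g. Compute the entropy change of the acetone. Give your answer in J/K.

Heat absorbed by the substance: Q = mL = 131 × 525 = 68775 J.
At constant T, ΔS = Q_rev/T = 68775 / 329 = 209 J/K.

ΔS = 209 J/K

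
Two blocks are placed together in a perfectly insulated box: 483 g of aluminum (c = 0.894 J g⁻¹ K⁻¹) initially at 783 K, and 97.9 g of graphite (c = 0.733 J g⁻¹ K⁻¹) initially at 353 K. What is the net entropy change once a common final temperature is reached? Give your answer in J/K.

Energy balance: T_f = (m₁c₁T₁ + m₂c₂T₂)/(m₁c₁ + m₂c₂) = 721.72 K.
ΔS₁ = m₁c₁ ln(T_f/T₁) = 431.802 × ln(721.72/783) = -35.19 J/K.
ΔS₂ = m₂c₂ ln(T_f/T₂) = 71.7607 × ln(721.72/353) = 51.32 J/K.
ΔS_total = -35.19 + 51.32 = 16.1 J/K.

ΔS_total = 16.1 J/K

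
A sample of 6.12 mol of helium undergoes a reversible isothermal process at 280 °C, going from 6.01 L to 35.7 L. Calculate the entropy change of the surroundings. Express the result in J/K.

For an isothermal ideal gas ΔS_gas = nR ln(V₂/V₁) = 6.12 × 8.314 × ln(35.7/6.01) = 90.7 J/K.
The process is reversible, so ΔS_surr = −ΔS_gas = -90.7 J/K and ΔS_universe = 0.

ΔS_surr = -90.7 J/K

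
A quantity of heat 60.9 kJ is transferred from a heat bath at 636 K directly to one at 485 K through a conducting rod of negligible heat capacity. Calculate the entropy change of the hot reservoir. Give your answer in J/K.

ΔS_hot = -95.8 J/K

The hot reservoir loses heat Q, so ΔS_hot = −Q/T_H = −60900/636 = -95.8 J/K.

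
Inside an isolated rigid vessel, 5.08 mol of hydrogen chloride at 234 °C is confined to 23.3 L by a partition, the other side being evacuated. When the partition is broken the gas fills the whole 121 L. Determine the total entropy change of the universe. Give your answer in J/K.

ΔS_universe = 69.6 J/K

No heat is exchanged and no work is done, so the ideal-gas temperature stays constant.
Entropy is a state function; using a reversible isothermal path, ΔS_gas = nR ln(V₂/V₁) = 5.08 × 8.314 × ln(121/23.3) = 69.6 J/K.
The insulated surroundings exchange no heat, so ΔS_surr = 0 and ΔS_universe = ΔS_gas.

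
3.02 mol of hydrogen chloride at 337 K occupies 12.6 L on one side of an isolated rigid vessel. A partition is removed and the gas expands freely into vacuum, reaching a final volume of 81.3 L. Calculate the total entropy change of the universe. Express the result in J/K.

ΔS_universe = 46.8 J/K

No heat is exchanged and no work is done, so the ideal-gas temperature stays constant.
Entropy is a state function; using a reversible isothermal path, ΔS_gas = nR ln(V₂/V₁) = 3.02 × 8.314 × ln(81.3/12.6) = 46.8 J/K.
The insulated surroundings exchange no heat, so ΔS_surr = 0 and ΔS_universe = ΔS_gas.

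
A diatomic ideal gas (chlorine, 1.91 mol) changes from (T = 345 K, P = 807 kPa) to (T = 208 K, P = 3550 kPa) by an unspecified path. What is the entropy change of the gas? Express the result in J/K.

ΔS = -51.6 J/K

ΔS = nC_p ln(T₂/T₁) − nR ln(P₂/P₁), with C_p = 7R/2 = 29.1 J mol⁻¹ K⁻¹ for a diatomic ideal gas.
ΔS = 1.91 × [29.1 × ln(208/345) − 8.314 × ln(3550/807)] = -51.6 J/K.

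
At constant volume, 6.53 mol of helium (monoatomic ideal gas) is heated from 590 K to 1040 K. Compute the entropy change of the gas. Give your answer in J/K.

ΔS = 46.2 J/K

At constant volume, ΔS = nC_V ln(T₂/T₁) with C_V = 3R/2 = 12.47 J mol⁻¹ K⁻¹.
ΔS = 6.53 × 12.47 × ln(1040/590) = 46.2 J/K.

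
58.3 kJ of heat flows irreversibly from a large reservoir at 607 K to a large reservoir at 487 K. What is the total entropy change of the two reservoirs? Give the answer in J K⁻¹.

ΔS_total = 23.7 J/K

ΔS_hot = −Q/T_H = −58300/607 = -96.05 J/K and ΔS_cold = +Q/T_C = 58300/487 = 119.7 J/K.
ΔS_total = -96.05 + 119.7 = 23.7 J/K, positive as the second law requires.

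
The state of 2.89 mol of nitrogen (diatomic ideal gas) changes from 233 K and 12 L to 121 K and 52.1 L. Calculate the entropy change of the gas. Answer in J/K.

Entropy is a state function: ΔS = nC_V ln(T₂/T₁) + nR ln(V₂/V₁), with C_V = 5R/2 = 20.79 J mol⁻¹ K⁻¹ for a diatomic ideal gas.
ΔS = 2.89 × [20.79 × ln(121/233) + 8.314 × ln(52.1/12)] = -4.08 J/K.

ΔS = -4.08 J/K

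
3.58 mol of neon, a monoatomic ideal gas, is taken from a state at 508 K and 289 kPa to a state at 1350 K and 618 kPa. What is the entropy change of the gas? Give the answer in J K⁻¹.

ΔS = 50.1 J/K

ΔS = nC_p ln(T₂/T₁) − nR ln(P₂/P₁), with C_p = 5R/2 = 20.79 J mol⁻¹ K⁻¹ for a monoatomic ideal gas.
ΔS = 3.58 × [20.79 × ln(1350/508) − 8.314 × ln(618/289)] = 50.1 J/K.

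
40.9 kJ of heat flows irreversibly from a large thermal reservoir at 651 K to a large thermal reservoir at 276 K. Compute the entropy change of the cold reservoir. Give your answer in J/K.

ΔS_cold = 148 J/K

The cold reservoir gains heat Q, so ΔS_cold = +Q/T_C = 40900/276 = 148 J/K.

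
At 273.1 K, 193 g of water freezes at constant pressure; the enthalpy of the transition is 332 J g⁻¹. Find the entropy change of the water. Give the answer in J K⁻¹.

Heat released by the substance: Q = −mL = −193 × 332 = −64076 J.
At constant T, ΔS = Q_rev/T = −64076 / 273.1 = -235 J/K.

ΔS = -235 J/K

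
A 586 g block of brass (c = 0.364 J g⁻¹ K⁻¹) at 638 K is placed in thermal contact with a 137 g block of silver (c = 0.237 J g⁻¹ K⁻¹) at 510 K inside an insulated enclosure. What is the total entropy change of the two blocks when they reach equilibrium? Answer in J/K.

ΔS_total = 0.669 J/K

Energy balance: T_f = (m₁c₁T₁ + m₂c₂T₂)/(m₁c₁ + m₂c₂) = 621.09 K.
ΔS₁ = m₁c₁ ln(T_f/T₁) = 213.304 × ln(621.09/638) = -5.73 J/K.
ΔS₂ = m₂c₂ ln(T_f/T₂) = 32.469 × ln(621.09/510) = 6.399 J/K.
ΔS_total = -5.73 + 6.399 = 0.669 J/K.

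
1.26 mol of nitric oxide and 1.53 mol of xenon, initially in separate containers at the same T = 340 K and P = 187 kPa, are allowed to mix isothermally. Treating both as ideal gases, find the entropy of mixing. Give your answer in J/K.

ΔS_mix = 16 J/K

Mole fractions: x_A = 1.26/2.79 = 0.452, x_B = 0.548.
ΔS_mix = −R(n_A ln x_A + n_B ln x_B) = −8.314 × (1.26 ln 0.452 + 1.53 ln 0.548) = 16 J/K.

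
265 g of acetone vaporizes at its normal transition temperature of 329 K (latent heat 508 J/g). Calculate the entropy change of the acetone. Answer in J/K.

Heat absorbed by the substance: Q = mL = 265 × 508 = 134620 J.
At constant T, ΔS = Q_rev/T = 134620 / 329 = 409 J/K.

ΔS = 409 J/K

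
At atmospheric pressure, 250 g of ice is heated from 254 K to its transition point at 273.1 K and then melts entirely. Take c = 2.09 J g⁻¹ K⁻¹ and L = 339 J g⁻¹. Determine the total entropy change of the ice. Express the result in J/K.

Warming step: ΔS₁ = m c ln(T_tr/T_i) = 250 × 2.09 × ln(273.1/254) = 37.88 J/K.
Phase change: ΔS₂ = +mL/T_tr = 250 × 339 / 273.1 = 310.3 J/K.
ΔS_total = (37.88) + (310.3) = 348 J/K.

ΔS = 348 J/K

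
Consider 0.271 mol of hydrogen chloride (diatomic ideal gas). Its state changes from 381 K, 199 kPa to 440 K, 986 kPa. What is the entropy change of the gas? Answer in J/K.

ΔS = -2.47 J/K

ΔS = nC_p ln(T₂/T₁) − nR ln(P₂/P₁), with C_p = 7R/2 = 29.1 J mol⁻¹ K⁻¹ for a diatomic ideal gas.
ΔS = 0.271 × [29.1 × ln(440/381) − 8.314 × ln(986/199)] = -2.47 J/K.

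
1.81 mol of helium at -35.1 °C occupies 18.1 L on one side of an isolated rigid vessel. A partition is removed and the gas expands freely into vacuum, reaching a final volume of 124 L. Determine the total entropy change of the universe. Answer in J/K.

ΔS_universe = 29 J/K

No heat is exchanged and no work is done, so the ideal-gas temperature stays constant.
Entropy is a state function; using a reversible isothermal path, ΔS_gas = nR ln(V₂/V₁) = 1.81 × 8.314 × ln(124/18.1) = 29 J/K.
The insulated surroundings exchange no heat, so ΔS_surr = 0 and ΔS_universe = ΔS_gas.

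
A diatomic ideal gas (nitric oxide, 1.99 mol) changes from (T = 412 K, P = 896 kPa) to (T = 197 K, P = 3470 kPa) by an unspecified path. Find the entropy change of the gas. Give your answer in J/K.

ΔS = nC_p ln(T₂/T₁) − nR ln(P₂/P₁), with C_p = 7R/2 = 29.1 J mol⁻¹ K⁻¹ for a diatomic ideal gas.
ΔS = 1.99 × [29.1 × ln(197/412) − 8.314 × ln(3470/896)] = -65.1 J/K.

ΔS = -65.1 J/K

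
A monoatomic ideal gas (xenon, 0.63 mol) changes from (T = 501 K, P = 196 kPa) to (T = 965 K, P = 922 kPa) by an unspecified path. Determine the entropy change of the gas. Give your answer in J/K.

ΔS = nC_p ln(T₂/T₁) − nR ln(P₂/P₁), with C_p = 5R/2 = 20.79 J mol⁻¹ K⁻¹ for a monoatomic ideal gas.
ΔS = 0.63 × [20.79 × ln(965/501) − 8.314 × ln(922/196)] = 0.473 J/K.

ΔS = 0.473 J/K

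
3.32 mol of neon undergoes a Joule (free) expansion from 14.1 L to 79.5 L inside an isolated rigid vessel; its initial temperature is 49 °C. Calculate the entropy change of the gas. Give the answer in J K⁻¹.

For an ideal gas in free expansion Q = 0 and W = 0, so T is unchanged.
Entropy is a state function; using a reversible isothermal path, ΔS_gas = nR ln(V₂/V₁) = 3.32 × 8.314 × ln(79.5/14.1) = 47.7 J/K.

ΔS_gas = 47.7 J/K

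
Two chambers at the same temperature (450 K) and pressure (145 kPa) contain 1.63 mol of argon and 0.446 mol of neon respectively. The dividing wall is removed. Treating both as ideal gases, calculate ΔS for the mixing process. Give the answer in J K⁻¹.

Mole fractions: x_A = 1.63/2.08 = 0.785, x_B = 0.215.
ΔS_mix = −R(n_A ln x_A + n_B ln x_B) = −8.314 × (1.63 ln 0.785 + 0.446 ln 0.215) = 8.98 J/K.

ΔS_mix = 8.98 J/K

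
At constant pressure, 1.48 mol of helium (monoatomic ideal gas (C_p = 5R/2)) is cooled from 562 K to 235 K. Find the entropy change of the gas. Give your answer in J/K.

ΔS = -26.8 J/K

At constant pressure, ΔS = nC_p ln(T₂/T₁) with C_p = 5R/2 = 20.79 J mol⁻¹ K⁻¹.
ΔS = 1.48 × 20.79 × ln(235/562) = -26.8 J/K.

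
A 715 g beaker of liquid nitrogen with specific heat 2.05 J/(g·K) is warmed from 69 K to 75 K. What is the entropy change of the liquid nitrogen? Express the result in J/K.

ΔS = 122 J/K

ΔS = ∫dQ_rev/T = m c ln(T₂/T₁) = 715 × 2.05 × ln(75/69) = 122 J/K.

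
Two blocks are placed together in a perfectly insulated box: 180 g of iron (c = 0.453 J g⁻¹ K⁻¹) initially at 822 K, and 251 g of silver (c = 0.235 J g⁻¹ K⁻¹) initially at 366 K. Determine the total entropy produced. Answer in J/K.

ΔS_total = 10.5 J/K

Energy balance: T_f = (m₁c₁T₁ + m₂c₂T₂)/(m₁c₁ + m₂c₂) = 630.6 K.
ΔS₁ = m₁c₁ ln(T_f/T₁) = 81.54 × ln(630.6/822) = -21.61 J/K.
ΔS₂ = m₂c₂ ln(T_f/T₂) = 58.985 × ln(630.6/366) = 32.09 J/K.
ΔS_total = -21.61 + 32.09 = 10.5 J/K.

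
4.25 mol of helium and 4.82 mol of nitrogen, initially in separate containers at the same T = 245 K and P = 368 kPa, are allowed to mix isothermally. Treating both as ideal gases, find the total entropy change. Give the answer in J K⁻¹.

Mole fractions: x_A = 4.25/9.07 = 0.469, x_B = 0.531.
ΔS_mix = −R(n_A ln x_A + n_B ln x_B) = −8.314 × (4.25 ln 0.469 + 4.82 ln 0.531) = 52.1 J/K.

ΔS_mix = 52.1 J/K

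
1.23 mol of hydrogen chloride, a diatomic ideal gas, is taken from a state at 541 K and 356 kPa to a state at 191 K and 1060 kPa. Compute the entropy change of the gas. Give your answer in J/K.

ΔS = nC_p ln(T₂/T₁) − nR ln(P₂/P₁), with C_p = 7R/2 = 29.1 J mol⁻¹ K⁻¹ for a diatomic ideal gas.
ΔS = 1.23 × [29.1 × ln(191/541) − 8.314 × ln(1060/356)] = -48.4 J/K.

ΔS = -48.4 J/K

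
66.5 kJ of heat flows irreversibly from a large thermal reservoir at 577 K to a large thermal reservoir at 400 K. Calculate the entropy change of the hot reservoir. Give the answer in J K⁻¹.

The hot reservoir loses heat Q, so ΔS_hot = −Q/T_H = −66500/577 = -115 J/K.

ΔS_hot = -115 J/K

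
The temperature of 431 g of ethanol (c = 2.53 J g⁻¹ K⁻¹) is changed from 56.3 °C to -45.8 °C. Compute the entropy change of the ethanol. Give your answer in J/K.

ΔS = -404 J/K

In kelvin: T₁ = 329.45 K, T₂ = 227.35 K. ΔS = ∫dQ_rev/T = m c ln(T₂/T₁) = 431 × 2.53 × ln(227.35/329.45) = -404 J/K.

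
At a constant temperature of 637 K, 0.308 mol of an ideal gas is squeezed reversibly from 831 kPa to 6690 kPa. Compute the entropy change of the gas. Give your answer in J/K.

ΔS_gas = -5.34 J/K

For an isothermal ideal gas ΔS_gas = nR ln(P₁/P₂) = 0.308 × 8.314 × ln(831/6690) = -5.34 J/K.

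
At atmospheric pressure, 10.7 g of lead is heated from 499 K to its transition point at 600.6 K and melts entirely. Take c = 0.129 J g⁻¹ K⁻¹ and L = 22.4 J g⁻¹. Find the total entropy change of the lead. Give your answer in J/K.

ΔS = 0.655 J/K

Warming step: ΔS₁ = m c ln(T_tr/T_i) = 10.7 × 0.129 × ln(600.6/499) = 0.2558 J/K.
Phase change: ΔS₂ = +mL/T_tr = 10.7 × 22.4 / 600.6 = 0.3991 J/K.
ΔS_total = (0.2558) + (0.3991) = 0.655 J/K.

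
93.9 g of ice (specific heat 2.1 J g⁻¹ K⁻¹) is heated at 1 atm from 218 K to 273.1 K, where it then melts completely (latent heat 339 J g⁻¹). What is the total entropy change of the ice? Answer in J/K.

ΔS = 161 J/K

Warming step: ΔS₁ = m c ln(T_tr/T_i) = 93.9 × 2.1 × ln(273.1/218) = 44.44 J/K.
Phase change: ΔS₂ = +mL/T_tr = 93.9 × 339 / 273.1 = 116.6 J/K.
ΔS_total = (44.44) + (116.6) = 161 J/K.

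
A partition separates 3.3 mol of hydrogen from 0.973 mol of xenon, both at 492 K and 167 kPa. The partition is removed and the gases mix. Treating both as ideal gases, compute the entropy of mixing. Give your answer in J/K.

ΔS_mix = 19.1 J/K

Mole fractions: x_A = 3.3/4.27 = 0.772, x_B = 0.228.
ΔS_mix = −R(n_A ln x_A + n_B ln x_B) = −8.314 × (3.3 ln 0.772 + 0.973 ln 0.228) = 19.1 J/K.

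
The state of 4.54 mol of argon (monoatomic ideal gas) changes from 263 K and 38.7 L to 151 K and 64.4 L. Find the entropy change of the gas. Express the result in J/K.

ΔS = -12.2 J/K

Entropy is a state function: ΔS = nC_V ln(T₂/T₁) + nR ln(V₂/V₁), with C_V = 3R/2 = 12.47 J mol⁻¹ K⁻¹ for a monoatomic ideal gas.
ΔS = 4.54 × [12.47 × ln(151/263) + 8.314 × ln(64.4/38.7)] = -12.2 J/K.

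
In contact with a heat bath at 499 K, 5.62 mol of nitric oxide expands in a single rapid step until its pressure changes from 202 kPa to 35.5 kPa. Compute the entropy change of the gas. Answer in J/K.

ΔS_gas = 81.2 J/K

Entropy is a state function, so ΔS_gas depends only on the end states.
For an isothermal ideal gas ΔS_gas = nR ln(P₁/P₂) = 5.62 × 8.314 × ln(202/35.5) = 81.2 J/K.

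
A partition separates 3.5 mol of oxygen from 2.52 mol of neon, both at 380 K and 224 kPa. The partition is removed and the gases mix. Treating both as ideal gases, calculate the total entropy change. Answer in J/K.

Mole fractions: x_A = 3.5/6.02 = 0.581, x_B = 0.419.
ΔS_mix = −R(n_A ln x_A + n_B ln x_B) = −8.314 × (3.5 ln 0.581 + 2.52 ln 0.419) = 34 J/K.

ΔS_mix = 34 J/K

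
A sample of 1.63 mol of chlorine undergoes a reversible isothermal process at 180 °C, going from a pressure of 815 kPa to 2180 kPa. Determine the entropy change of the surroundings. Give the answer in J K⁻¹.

For an isothermal ideal gas ΔS_gas = nR ln(P₁/P₂) = 1.63 × 8.314 × ln(815/2180) = -13.3 J/K.
The process is reversible, so ΔS_surr = −ΔS_gas = 13.3 J/K and ΔS_universe = 0.

ΔS_surr = 13.3 J/K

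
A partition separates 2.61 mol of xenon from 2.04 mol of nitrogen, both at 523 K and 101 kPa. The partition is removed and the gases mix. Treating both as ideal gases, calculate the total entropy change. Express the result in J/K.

ΔS_mix = 26.5 J/K

Mole fractions: x_A = 2.61/4.65 = 0.561, x_B = 0.439.
ΔS_mix = −R(n_A ln x_A + n_B ln x_B) = −8.314 × (2.61 ln 0.561 + 2.04 ln 0.439) = 26.5 J/K.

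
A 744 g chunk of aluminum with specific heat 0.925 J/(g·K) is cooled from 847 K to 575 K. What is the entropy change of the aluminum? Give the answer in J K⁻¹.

ΔS = ∫dQ_rev/T = m c ln(T₂/T₁) = 744 × 0.925 × ln(575/847) = -267 J/K.

ΔS = -267 J/K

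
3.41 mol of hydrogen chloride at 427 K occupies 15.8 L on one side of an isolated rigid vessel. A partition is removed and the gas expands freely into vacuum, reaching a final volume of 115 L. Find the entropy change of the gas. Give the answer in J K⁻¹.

ΔS_gas = 56.3 J/K

No heat is exchanged and no work is done, so the ideal-gas temperature stays constant.
Entropy is a state function; using a reversible isothermal path, ΔS_gas = nR ln(V₂/V₁) = 3.41 × 8.314 × ln(115/15.8) = 56.3 J/K.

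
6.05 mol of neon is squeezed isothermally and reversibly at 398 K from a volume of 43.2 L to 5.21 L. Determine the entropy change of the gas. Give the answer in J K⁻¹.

ΔS_gas = -106 J/K

For an isothermal ideal gas ΔS_gas = nR ln(V₂/V₁) = 6.05 × 8.314 × ln(5.21/43.2) = -106 J/K.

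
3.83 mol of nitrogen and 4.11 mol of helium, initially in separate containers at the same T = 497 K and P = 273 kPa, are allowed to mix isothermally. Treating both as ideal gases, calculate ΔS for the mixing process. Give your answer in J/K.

Mole fractions: x_A = 3.83/7.94 = 0.482, x_B = 0.518.
ΔS_mix = −R(n_A ln x_A + n_B ln x_B) = −8.314 × (3.83 ln 0.482 + 4.11 ln 0.518) = 45.7 J/K.

ΔS_mix = 45.7 J/K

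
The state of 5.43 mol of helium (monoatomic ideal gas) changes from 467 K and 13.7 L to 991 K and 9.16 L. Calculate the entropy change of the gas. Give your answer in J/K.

ΔS = 32.8 J/K

Entropy is a state function: ΔS = nC_V ln(T₂/T₁) + nR ln(V₂/V₁), with C_V = 3R/2 = 12.47 J mol⁻¹ K⁻¹ for a monoatomic ideal gas.
ΔS = 5.43 × [12.47 × ln(991/467) + 8.314 × ln(9.16/13.7)] = 32.8 J/K.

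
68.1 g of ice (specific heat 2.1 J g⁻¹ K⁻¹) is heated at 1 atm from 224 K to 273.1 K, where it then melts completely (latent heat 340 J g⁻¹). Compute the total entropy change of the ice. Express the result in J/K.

ΔS = 113 J/K

Warming step: ΔS₁ = m c ln(T_tr/T_i) = 68.1 × 2.1 × ln(273.1/224) = 28.34 J/K.
Phase change: ΔS₂ = +mL/T_tr = 68.1 × 340 / 273.1 = 84.78 J/K.
ΔS_total = (28.34) + (84.78) = 113 J/K.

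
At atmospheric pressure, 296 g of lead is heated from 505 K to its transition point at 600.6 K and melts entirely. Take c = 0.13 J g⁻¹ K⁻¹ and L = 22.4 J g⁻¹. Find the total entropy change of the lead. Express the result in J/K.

ΔS = 17.7 J/K

Warming step: ΔS₁ = m c ln(T_tr/T_i) = 296 × 0.13 × ln(600.6/505) = 6.671 J/K.
Phase change: ΔS₂ = +mL/T_tr = 296 × 22.4 / 600.6 = 11.04 J/K.
ΔS_total = (6.671) + (11.04) = 17.7 J/K.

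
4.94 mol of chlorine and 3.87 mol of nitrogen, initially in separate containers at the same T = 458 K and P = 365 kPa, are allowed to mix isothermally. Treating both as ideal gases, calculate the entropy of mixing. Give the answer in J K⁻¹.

Mole fractions: x_A = 4.94/8.81 = 0.561, x_B = 0.439.
ΔS_mix = −R(n_A ln x_A + n_B ln x_B) = −8.314 × (4.94 ln 0.561 + 3.87 ln 0.439) = 50.2 J/K.

ΔS_mix = 50.2 J/K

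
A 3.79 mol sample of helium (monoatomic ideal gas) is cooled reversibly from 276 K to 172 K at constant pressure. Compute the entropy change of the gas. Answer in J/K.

ΔS = -37.3 J/K

At constant pressure, ΔS = nC_p ln(T₂/T₁) with C_p = 5R/2 = 20.79 J mol⁻¹ K⁻¹.
ΔS = 3.79 × 20.79 × ln(172/276) = -37.3 J/K.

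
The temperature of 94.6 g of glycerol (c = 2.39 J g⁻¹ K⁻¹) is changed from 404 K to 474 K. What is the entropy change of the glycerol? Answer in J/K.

ΔS = ∫dQ_rev/T = m c ln(T₂/T₁) = 94.6 × 2.39 × ln(474/404) = 36.1 J/K.

ΔS = 36.1 J/K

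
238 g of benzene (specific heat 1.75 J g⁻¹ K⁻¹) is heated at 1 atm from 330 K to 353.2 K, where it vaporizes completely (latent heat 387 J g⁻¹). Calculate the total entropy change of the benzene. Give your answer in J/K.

ΔS = 289 J/K

Warming step: ΔS₁ = m c ln(T_tr/T_i) = 238 × 1.75 × ln(353.2/330) = 28.3 J/K.
Phase change: ΔS₂ = +mL/T_tr = 238 × 387 / 353.2 = 260.8 J/K.
ΔS_total = (28.3) + (260.8) = 289 J/K.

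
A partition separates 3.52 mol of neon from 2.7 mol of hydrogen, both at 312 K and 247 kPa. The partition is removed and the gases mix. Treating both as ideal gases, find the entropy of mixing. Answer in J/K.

ΔS_mix = 35.4 J/K

Mole fractions: x_A = 3.52/6.22 = 0.566, x_B = 0.434.
ΔS_mix = −R(n_A ln x_A + n_B ln x_B) = −8.314 × (3.52 ln 0.566 + 2.7 ln 0.434) = 35.4 J/K.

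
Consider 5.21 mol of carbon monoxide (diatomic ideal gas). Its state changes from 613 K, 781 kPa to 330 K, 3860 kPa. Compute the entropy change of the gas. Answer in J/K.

ΔS = -163 J/K

ΔS = nC_p ln(T₂/T₁) − nR ln(P₂/P₁), with C_p = 7R/2 = 29.1 J mol⁻¹ K⁻¹ for a diatomic ideal gas.
ΔS = 5.21 × [29.1 × ln(330/613) − 8.314 × ln(3860/781)] = -163 J/K.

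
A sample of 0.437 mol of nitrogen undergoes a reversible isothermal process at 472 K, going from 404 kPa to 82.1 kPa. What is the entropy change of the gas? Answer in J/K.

ΔS_gas = 5.79 J/K

For an isothermal ideal gas ΔS_gas = nR ln(P₁/P₂) = 0.437 × 8.314 × ln(404/82.1) = 5.79 J/K.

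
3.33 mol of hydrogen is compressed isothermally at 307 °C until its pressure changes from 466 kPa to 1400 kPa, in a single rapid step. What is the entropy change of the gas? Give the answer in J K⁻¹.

Entropy is a state function, so ΔS_gas depends only on the end states.
For an isothermal ideal gas ΔS_gas = nR ln(P₁/P₂) = 3.33 × 8.314 × ln(466/1400) = -30.5 J/K.

ΔS_gas = -30.5 J/K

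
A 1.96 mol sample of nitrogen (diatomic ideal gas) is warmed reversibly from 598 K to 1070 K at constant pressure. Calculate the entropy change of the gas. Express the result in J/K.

ΔS = 33.2 J/K

At constant pressure, ΔS = nC_p ln(T₂/T₁) with C_p = 7R/2 = 29.1 J mol⁻¹ K⁻¹.
ΔS = 1.96 × 29.1 × ln(1070/598) = 33.2 J/K.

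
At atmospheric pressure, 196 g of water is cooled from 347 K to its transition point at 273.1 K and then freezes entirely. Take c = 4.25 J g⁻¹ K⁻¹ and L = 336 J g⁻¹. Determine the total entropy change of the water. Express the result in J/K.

ΔS = -441 J/K

Cooling step: ΔS₁ = m c ln(T_tr/T_i) = 196 × 4.25 × ln(273.1/347) = -199.5 J/K.
Phase change: ΔS₂ = −mL/T_tr = −196 × 336 / 273.1 = -241.1 J/K.
ΔS_total = (-199.5) + (-241.1) = -441 J/K.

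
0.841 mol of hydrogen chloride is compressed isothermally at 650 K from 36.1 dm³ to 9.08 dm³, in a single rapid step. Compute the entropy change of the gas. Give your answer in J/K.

ΔS_gas = -9.65 J/K

Entropy is a state function, so ΔS_gas depends only on the end states.
For an isothermal ideal gas ΔS_gas = nR ln(V₂/V₁) = 0.841 × 8.314 × ln(9.08/36.1) = -9.65 J/K.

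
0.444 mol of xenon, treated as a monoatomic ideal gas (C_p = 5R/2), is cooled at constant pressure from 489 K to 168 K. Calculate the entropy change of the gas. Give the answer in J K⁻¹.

At constant pressure, ΔS = nC_p ln(T₂/T₁) with C_p = 5R/2 = 20.79 J mol⁻¹ K⁻¹.
ΔS = 0.444 × 20.79 × ln(168/489) = -9.86 J/K.

ΔS = -9.86 J/K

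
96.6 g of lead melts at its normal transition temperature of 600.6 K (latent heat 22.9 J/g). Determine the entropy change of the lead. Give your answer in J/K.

ΔS = 3.68 J/K

Heat absorbed by the substance: Q = mL = 96.6 × 22.9 = 2212.14 J.
At constant T, ΔS = Q_rev/T = 2212.14 / 600.6 = 3.68 J/K.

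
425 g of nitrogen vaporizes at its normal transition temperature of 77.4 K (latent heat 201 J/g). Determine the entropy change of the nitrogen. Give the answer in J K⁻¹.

ΔS = 1100 J/K

Heat absorbed by the substance: Q = mL = 425 × 201 = 85425 J.
At constant T, ΔS = Q_rev/T = 85425 / 77.4 = 1100 J/K.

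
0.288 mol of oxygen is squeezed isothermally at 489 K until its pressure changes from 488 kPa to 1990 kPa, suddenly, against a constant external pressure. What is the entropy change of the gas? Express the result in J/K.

Entropy is a state function, so ΔS_gas depends only on the end states.
For an isothermal ideal gas ΔS_gas = nR ln(P₁/P₂) = 0.288 × 8.314 × ln(488/1990) = -3.37 J/K.

ΔS_gas = -3.37 J/K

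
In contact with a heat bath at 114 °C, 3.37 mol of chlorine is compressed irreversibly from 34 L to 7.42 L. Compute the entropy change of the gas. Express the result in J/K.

ΔS_gas = -42.6 J/K

Entropy is a state function, so ΔS_gas depends only on the end states.
For an isothermal ideal gas ΔS_gas = nR ln(V₂/V₁) = 3.37 × 8.314 × ln(7.42/34) = -42.6 J/K.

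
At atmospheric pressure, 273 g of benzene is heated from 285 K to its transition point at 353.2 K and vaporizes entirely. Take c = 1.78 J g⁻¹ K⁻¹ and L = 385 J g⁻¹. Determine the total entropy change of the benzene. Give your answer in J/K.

Warming step: ΔS₁ = m c ln(T_tr/T_i) = 273 × 1.78 × ln(353.2/285) = 104.3 J/K.
Phase change: ΔS₂ = +mL/T_tr = 273 × 385 / 353.2 = 297.6 J/K.
ΔS_total = (104.3) + (297.6) = 402 J/K.

ΔS = 402 J/K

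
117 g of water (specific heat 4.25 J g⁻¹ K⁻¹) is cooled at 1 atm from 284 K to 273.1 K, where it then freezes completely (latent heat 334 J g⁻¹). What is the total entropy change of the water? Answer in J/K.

Cooling step: ΔS₁ = m c ln(T_tr/T_i) = 117 × 4.25 × ln(273.1/284) = -19.46 J/K.
Phase change: ΔS₂ = −mL/T_tr = −117 × 334 / 273.1 = -143.1 J/K.
ΔS_total = (-19.46) + (-143.1) = -163 J/K.

ΔS = -163 J/K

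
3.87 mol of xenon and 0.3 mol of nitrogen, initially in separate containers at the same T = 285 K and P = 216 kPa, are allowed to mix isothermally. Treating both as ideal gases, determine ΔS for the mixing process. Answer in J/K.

Mole fractions: x_A = 3.87/4.17 = 0.928, x_B = 0.0719.
ΔS_mix = −R(n_A ln x_A + n_B ln x_B) = −8.314 × (3.87 ln 0.928 + 0.3 ln 0.0719) = 8.97 J/K.

ΔS_mix = 8.97 J/K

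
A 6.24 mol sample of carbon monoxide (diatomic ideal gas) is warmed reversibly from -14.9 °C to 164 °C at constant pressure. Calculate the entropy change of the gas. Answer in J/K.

ΔS = 95.6 J/K

In kelvin: T₁ = 258.25 K, T₂ = 437.15 K. At constant pressure, ΔS = nC_p ln(T₂/T₁) with C_p = 7R/2 = 29.1 J mol⁻¹ K⁻¹.
ΔS = 6.24 × 29.1 × ln(437.15/258.25) = 95.6 J/K.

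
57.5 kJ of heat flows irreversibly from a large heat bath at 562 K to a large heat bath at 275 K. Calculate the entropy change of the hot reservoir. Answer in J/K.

ΔS_hot = -102 J/K

The hot reservoir loses heat Q, so ΔS_hot = −Q/T_H = −57500/562 = -102 J/K.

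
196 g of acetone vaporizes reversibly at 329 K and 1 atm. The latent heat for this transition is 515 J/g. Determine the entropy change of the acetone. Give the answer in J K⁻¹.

ΔS = 307 J/K

Heat absorbed by the substance: Q = mL = 196 × 515 = 100940 J.
At constant T, ΔS = Q_rev/T = 100940 / 329 = 307 J/K.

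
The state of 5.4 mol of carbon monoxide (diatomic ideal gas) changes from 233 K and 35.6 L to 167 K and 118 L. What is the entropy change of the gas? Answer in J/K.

Entropy is a state function: ΔS = nC_V ln(T₂/T₁) + nR ln(V₂/V₁), with C_V = 5R/2 = 20.79 J mol⁻¹ K⁻¹ for a diatomic ideal gas.
ΔS = 5.4 × [20.79 × ln(167/233) + 8.314 × ln(118/35.6)] = 16.4 J/K.

ΔS = 16.4 J/K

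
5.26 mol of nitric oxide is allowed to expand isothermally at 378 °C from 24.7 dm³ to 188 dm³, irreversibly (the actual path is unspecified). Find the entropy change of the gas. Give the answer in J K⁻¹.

Entropy is a state function, so ΔS_gas depends only on the end states.
For an isothermal ideal gas ΔS_gas = nR ln(V₂/V₁) = 5.26 × 8.314 × ln(188/24.7) = 88.8 J/K.

ΔS_gas = 88.8 J/K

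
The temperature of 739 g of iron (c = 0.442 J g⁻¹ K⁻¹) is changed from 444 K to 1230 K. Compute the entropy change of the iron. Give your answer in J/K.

ΔS = ∫dQ_rev/T = m c ln(T₂/T₁) = 739 × 0.442 × ln(1230/444) = 333 J/K.

ΔS = 333 J/K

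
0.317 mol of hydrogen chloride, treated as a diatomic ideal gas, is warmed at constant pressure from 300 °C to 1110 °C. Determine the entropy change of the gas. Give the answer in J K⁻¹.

In kelvin: T₁ = 573.15 K, T₂ = 1383.15 K. At constant pressure, ΔS = nC_p ln(T₂/T₁) with C_p = 7R/2 = 29.1 J mol⁻¹ K⁻¹.
ΔS = 0.317 × 29.1 × ln(1383.15/573.15) = 8.13 J/K.

ΔS = 8.13 J/K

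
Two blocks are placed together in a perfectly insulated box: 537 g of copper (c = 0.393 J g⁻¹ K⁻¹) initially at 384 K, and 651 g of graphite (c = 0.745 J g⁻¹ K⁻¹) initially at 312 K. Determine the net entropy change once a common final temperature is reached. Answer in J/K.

ΔS_total = 3.25 J/K

Energy balance: T_f = (m₁c₁T₁ + m₂c₂T₂)/(m₁c₁ + m₂c₂) = 333.83 K.
ΔS₁ = m₁c₁ ln(T_f/T₁) = 211.041 × ln(333.83/384) = -29.55 J/K.
ΔS₂ = m₂c₂ ln(T_f/T₂) = 484.995 × ln(333.83/312) = 32.8 J/K.
ΔS_total = -29.55 + 32.8 = 3.25 J/K.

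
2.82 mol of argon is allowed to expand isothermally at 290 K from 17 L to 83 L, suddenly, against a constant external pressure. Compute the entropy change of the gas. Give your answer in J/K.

ΔS_gas = 37.2 J/K

Entropy is a state function, so ΔS_gas depends only on the end states.
For an isothermal ideal gas ΔS_gas = nR ln(V₂/V₁) = 2.82 × 8.314 × ln(83/17) = 37.2 J/K.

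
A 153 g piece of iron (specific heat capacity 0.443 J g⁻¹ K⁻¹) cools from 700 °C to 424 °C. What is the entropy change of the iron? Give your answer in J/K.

In kelvin: T₁ = 973.15 K, T₂ = 697.15 K. ΔS = ∫dQ_rev/T = m c ln(T₂/T₁) = 153 × 0.443 × ln(697.15/973.15) = -22.6 J/K.

ΔS = -22.6 J/K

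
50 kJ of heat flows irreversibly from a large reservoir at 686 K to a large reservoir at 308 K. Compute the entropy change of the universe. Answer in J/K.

ΔS_hot = −Q/T_H = −50000/686 = -72.886 J/K and ΔS_cold = +Q/T_C = 50000/308 = 162.34 J/K.
ΔS_total = -72.886 + 162.34 = 89.5 J/K, positive as the second law requires.

ΔS_total = 89.5 J/K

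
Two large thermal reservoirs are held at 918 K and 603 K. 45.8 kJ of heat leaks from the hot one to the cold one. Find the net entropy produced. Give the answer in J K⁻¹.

ΔS_hot = −Q/T_H = −45800/918 = -49.89 J/K and ΔS_cold = +Q/T_C = 45800/603 = 75.95 J/K.
ΔS_total = -49.89 + 75.95 = 26.1 J/K, positive as the second law requires.

ΔS_total = 26.1 J/K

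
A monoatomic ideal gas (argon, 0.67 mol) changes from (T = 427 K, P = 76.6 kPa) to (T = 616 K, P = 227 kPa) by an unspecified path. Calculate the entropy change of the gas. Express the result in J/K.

ΔS = nC_p ln(T₂/T₁) − nR ln(P₂/P₁), with C_p = 5R/2 = 20.79 J mol⁻¹ K⁻¹ for a monoatomic ideal gas.
ΔS = 0.67 × [20.79 × ln(616/427) − 8.314 × ln(227/76.6)] = -0.948 J/K.

ΔS = -0.948 J/K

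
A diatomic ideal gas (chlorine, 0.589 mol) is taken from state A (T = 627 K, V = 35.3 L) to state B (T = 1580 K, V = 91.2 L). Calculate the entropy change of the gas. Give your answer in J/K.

ΔS = 16 J/K

Entropy is a state function: ΔS = nC_V ln(T₂/T₁) + nR ln(V₂/V₁), with C_V = 5R/2 = 20.79 J mol⁻¹ K⁻¹ for a diatomic ideal gas.
ΔS = 0.589 × [20.79 × ln(1580/627) + 8.314 × ln(91.2/35.3)] = 16 J/K.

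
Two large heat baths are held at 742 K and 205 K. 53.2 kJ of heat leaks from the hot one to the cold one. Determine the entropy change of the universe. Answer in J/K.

ΔS_hot = −Q/T_H = −53200/742 = -71.7 J/K and ΔS_cold = +Q/T_C = 53200/205 = 259.5 J/K.
ΔS_total = -71.7 + 259.5 = 188 J/K, positive as the second law requires.

ΔS_total = 188 J/K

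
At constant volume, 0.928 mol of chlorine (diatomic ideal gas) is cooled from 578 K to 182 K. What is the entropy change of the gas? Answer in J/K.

At constant volume, ΔS = nC_V ln(T₂/T₁) with C_V = 5R/2 = 20.79 J mol⁻¹ K⁻¹.
ΔS = 0.928 × 20.79 × ln(182/578) = -22.3 J/K.

ΔS = -22.3 J/K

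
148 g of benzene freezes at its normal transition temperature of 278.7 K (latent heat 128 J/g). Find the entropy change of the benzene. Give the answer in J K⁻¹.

ΔS = -68 J/K

Heat released by the substance: Q = −mL = −148 × 128 = −18944 J.
At constant T, ΔS = Q_rev/T = −18944 / 278.7 = -68 J/K.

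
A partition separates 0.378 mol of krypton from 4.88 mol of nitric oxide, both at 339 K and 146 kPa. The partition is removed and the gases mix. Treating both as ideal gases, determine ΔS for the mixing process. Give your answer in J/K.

ΔS_mix = 11.3 J/K

Mole fractions: x_A = 0.378/5.26 = 0.0719, x_B = 0.928.
ΔS_mix = −R(n_A ln x_A + n_B ln x_B) = −8.314 × (0.378 ln 0.0719 + 4.88 ln 0.928) = 11.3 J/K.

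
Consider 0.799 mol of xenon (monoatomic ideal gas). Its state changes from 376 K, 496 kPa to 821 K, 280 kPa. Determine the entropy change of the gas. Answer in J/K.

ΔS = 16.8 J/K

ΔS = nC_p ln(T₂/T₁) − nR ln(P₂/P₁), with C_p = 5R/2 = 20.79 J mol⁻¹ K⁻¹ for a monoatomic ideal gas.
ΔS = 0.799 × [20.79 × ln(821/376) − 8.314 × ln(280/496)] = 16.8 J/K.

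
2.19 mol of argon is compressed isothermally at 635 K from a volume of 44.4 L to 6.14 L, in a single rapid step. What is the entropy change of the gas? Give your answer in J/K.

Entropy is a state function, so ΔS_gas depends only on the end states.
For an isothermal ideal gas ΔS_gas = nR ln(V₂/V₁) = 2.19 × 8.314 × ln(6.14/44.4) = -36 J/K.

ΔS_gas = -36 J/K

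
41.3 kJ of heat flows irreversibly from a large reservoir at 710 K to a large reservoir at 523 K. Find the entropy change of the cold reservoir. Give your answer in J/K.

ΔS_cold = 79 J/K

The cold reservoir gains heat Q, so ΔS_cold = +Q/T_C = 41300/523 = 79 J/K.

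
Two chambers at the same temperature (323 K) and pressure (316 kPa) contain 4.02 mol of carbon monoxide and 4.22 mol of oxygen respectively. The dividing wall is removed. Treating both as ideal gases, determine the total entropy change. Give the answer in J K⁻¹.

ΔS_mix = 47.5 J/K

Mole fractions: x_A = 4.02/8.24 = 0.488, x_B = 0.512.
ΔS_mix = −R(n_A ln x_A + n_B ln x_B) = −8.314 × (4.02 ln 0.488 + 4.22 ln 0.512) = 47.5 J/K.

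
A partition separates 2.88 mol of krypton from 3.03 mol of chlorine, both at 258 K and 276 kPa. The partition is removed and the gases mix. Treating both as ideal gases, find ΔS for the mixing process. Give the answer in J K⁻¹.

Mole fractions: x_A = 2.88/5.91 = 0.487, x_B = 0.513.
ΔS_mix = −R(n_A ln x_A + n_B ln x_B) = −8.314 × (2.88 ln 0.487 + 3.03 ln 0.513) = 34 J/K.

ΔS_mix = 34 J/K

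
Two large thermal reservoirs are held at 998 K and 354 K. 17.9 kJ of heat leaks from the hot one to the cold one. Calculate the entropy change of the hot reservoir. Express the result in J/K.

The hot reservoir loses heat Q, so ΔS_hot = −Q/T_H = −17900/998 = -17.9 J/K.

ΔS_hot = -17.9 J/K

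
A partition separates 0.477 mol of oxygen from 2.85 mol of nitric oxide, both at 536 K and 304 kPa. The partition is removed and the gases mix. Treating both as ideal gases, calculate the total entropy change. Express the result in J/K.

Mole fractions: x_A = 0.477/3.33 = 0.143, x_B = 0.857.
ΔS_mix = −R(n_A ln x_A + n_B ln x_B) = −8.314 × (0.477 ln 0.143 + 2.85 ln 0.857) = 11.4 J/K.

ΔS_mix = 11.4 J/K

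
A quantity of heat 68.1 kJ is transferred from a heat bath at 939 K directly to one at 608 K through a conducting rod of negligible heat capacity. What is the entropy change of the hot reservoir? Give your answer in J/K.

The hot reservoir loses heat Q, so ΔS_hot = −Q/T_H = −68100/939 = -72.5 J/K.

ΔS_hot = -72.5 J/K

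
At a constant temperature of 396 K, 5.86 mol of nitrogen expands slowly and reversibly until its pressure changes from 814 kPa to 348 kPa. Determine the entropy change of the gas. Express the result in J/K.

ΔS_gas = 41.4 J/K

For an isothermal ideal gas ΔS_gas = nR ln(P₁/P₂) = 5.86 × 8.314 × ln(814/348) = 41.4 J/K.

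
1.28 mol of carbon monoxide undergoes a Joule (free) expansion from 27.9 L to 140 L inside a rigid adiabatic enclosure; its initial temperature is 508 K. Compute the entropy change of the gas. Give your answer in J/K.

No heat is exchanged and no work is done, so the ideal-gas temperature stays constant.
Entropy is a state function; using a reversible isothermal path, ΔS_gas = nR ln(V₂/V₁) = 1.28 × 8.314 × ln(140/27.9) = 17.2 J/K.

ΔS_gas = 17.2 J/K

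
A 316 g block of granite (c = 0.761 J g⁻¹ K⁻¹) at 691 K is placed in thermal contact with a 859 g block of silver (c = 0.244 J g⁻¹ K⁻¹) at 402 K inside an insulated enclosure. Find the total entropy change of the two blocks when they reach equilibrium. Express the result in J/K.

ΔS_total = 16 J/K

Energy balance: T_f = (m₁c₁T₁ + m₂c₂T₂)/(m₁c₁ + m₂c₂) = 556.41 K.
ΔS₁ = m₁c₁ ln(T_f/T₁) = 240.476 × ln(556.41/691) = -52.09 J/K.
ΔS₂ = m₂c₂ ln(T_f/T₂) = 209.596 × ln(556.41/402) = 68.13 J/K.
ΔS_total = -52.09 + 68.13 = 16 J/K.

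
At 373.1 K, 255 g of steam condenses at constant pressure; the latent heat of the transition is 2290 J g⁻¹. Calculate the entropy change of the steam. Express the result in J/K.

ΔS = -1570 J/K

Heat released by the substance: Q = −mL = −255 × 2290 = −583950 J.
At constant T, ΔS = Q_rev/T = −583950 / 373.1 = -1570 J/K.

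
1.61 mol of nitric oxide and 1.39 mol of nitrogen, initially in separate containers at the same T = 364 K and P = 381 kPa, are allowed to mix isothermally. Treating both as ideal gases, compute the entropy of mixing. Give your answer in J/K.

ΔS_mix = 17.2 J/K

Mole fractions: x_A = 1.61/3 = 0.537, x_B = 0.463.
ΔS_mix = −R(n_A ln x_A + n_B ln x_B) = −8.314 × (1.61 ln 0.537 + 1.39 ln 0.463) = 17.2 J/K.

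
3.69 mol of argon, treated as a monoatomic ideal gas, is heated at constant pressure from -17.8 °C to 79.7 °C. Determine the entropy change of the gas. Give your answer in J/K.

ΔS = 24.8 J/K

In kelvin: T₁ = 255.35 K, T₂ = 352.85 K. At constant pressure, ΔS = nC_p ln(T₂/T₁) with C_p = 5R/2 = 20.79 J mol⁻¹ K⁻¹.
ΔS = 3.69 × 20.79 × ln(352.85/255.35) = 24.8 J/K.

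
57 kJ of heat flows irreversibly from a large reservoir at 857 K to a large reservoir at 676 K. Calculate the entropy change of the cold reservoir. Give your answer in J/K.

ΔS_cold = 84.3 J/K

The cold reservoir gains heat Q, so ΔS_cold = +Q/T_C = 57000/676 = 84.3 J/K.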